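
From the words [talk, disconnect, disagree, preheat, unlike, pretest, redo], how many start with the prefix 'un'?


Checking each word for prefix 'un':
  'talk' -> no (count: 0)
  'disconnect' -> no (count: 0)
  'disagree' -> no (count: 0)
  'preheat' -> no (count: 0)
  'unlike' -> YES, starts with 'un' (count: 1)
  'pretest' -> no (count: 1)
  'redo' -> no (count: 1)
Total with prefix 'un': 1

1


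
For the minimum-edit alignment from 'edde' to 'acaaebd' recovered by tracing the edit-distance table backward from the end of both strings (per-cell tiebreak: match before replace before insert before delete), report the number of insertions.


Edit distance = 6. Backtracking from cell (4, 7) with preference match > replace > insert > delete,
then listing the resulting alignment 'edde' -> 'acaaebd' left to right:
  Step 1: insert 'a' [insertion #1]
  Step 2: replace e->c
  Step 3: replace d->a
  Step 4: replace d->a
  Step 5: keep 'e'
  Step 6: insert 'b' [insertion #2]
  Step 7: insert 'd' [insertion #3]
Total insertions: 3

3


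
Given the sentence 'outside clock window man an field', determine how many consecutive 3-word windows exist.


Word trigrams from [6] words:
  Trigram 1: (outside clock window)
  Trigram 2: (clock window man)
  Trigram 3: (window man an)
  Trigram 4: (man an field)
Total word trigrams: 6 - 2 = 4

4


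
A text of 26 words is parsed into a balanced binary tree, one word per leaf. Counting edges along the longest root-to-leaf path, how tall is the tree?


In a balanced binary tree with n leaves the deepest leaf is ceil(log2(n)) edges below the root.
log2(26) = 4.7004
ceil(4.7004) = 5
height (edges) = 5

5


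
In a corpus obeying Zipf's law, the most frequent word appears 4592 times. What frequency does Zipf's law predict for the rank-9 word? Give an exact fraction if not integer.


Zipf's law: freq(rank) = f1 / rank
f1 = 4592, rank = 9
freq = 4592 / 9
GCD(4592, 9) = 1
Simplified: 4592/9

4592/9


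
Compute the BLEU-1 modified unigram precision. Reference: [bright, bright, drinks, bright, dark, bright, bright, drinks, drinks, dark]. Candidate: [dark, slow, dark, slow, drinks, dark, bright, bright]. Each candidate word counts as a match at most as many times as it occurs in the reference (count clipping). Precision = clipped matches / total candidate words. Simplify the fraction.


Reference word counts: {'bright': 5, 'dark': 2, 'drinks': 3}
Checking each candidate word (with clipping):
  'dark' -> in reference (ref count 2, used 1/2) -> match (matches: 1)
  'slow' -> not in reference -> no match (matches: 1)
  'dark' -> in reference (ref count 2, used 2/2) -> match (matches: 2)
  'slow' -> not in reference -> no match (matches: 2)
  'drinks' -> in reference (ref count 3, used 1/3) -> match (matches: 3)
  'dark' -> ref count 2 already used up (2/2) -> clipped, no match (matches: 3)
  'bright' -> in reference (ref count 5, used 1/5) -> match (matches: 4)
  'bright' -> in reference (ref count 5, used 2/5) -> match (matches: 5)
Clipped matches: 5, Candidate length: 8
Precision = 5/8

5/8


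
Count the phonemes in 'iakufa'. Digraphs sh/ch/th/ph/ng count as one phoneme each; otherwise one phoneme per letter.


Parsing 'iakufa' greedily, digraphs first:
  'i' -> vowel phoneme (phonemes so far: 1)
  'a' -> vowel phoneme (phonemes so far: 2)
  'k' -> consonant phoneme (phonemes so far: 3)
  'u' -> vowel phoneme (phonemes so far: 4)
  'f' -> consonant phoneme (phonemes so far: 5)
  'a' -> vowel phoneme (phonemes so far: 6)
Total phonemes: 6

6


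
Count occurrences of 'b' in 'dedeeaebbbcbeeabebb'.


Scanning 'dedeeaebbbcbeeabebb' for 'b':
  Position 7: 'b' -> MATCH (count: 1)
  Position 8: 'b' -> MATCH (count: 2)
  Position 9: 'b' -> MATCH (count: 3)
  Position 11: 'b' -> MATCH (count: 4)
  Position 15: 'b' -> MATCH (count: 5)
  Position 17: 'b' -> MATCH (count: 6)
  Position 18: 'b' -> MATCH (count: 7)
Total occurrences of 'b': 7

7


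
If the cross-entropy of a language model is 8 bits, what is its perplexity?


Perplexity formula: PP = 2^H
H = 8
PP = 2^8
Steps: 2^1 = 2, 2^2 = 4, 2^3 = 8, 2^4 = 16, 2^5 = 32, 2^6 = 64, 2^7 = 128, 2^8 = 256
PP = 256

256


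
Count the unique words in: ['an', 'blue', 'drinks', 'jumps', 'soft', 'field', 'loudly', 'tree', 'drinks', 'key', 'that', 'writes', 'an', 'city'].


Listing all tokens and tracking unique types:
  Token 1: 'an' -> NEW (unique so far: 1)
  Token 2: 'blue' -> NEW (unique so far: 2)
  Token 3: 'drinks' -> NEW (unique so far: 3)
  Token 4: 'jumps' -> NEW (unique so far: 4)
  Token 5: 'soft' -> NEW (unique so far: 5)
  Token 6: 'field' -> NEW (unique so far: 6)
  Token 7: 'loudly' -> NEW (unique so far: 7)
  Token 8: 'tree' -> NEW (unique so far: 8)
  Token 9: 'drinks' -> duplicate (unique so far: 8)
  Token 10: 'key' -> NEW (unique so far: 9)
  Token 11: 'that' -> NEW (unique so far: 10)
  Token 12: 'writes' -> NEW (unique so far: 11)
  Token 13: 'an' -> duplicate (unique so far: 11)
  Token 14: 'city' -> NEW (unique so far: 12)
Unique types: ('an', 'blue', 'city', 'drinks', 'field', 'jumps', 'key', 'loudly', 'soft', 'that', 'tree', 'writes')
Vocabulary size: 12

12


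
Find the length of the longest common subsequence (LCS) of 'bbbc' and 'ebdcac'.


DP table for LCS of 'bbbc' and 'ebdcac':
       e  b  d  c  a  c
    0  0  0  0  0  0  0
  b 0  0  1  1  1  1  1
  b 0  0  1  1  1  1  1
  b 0  0  1  1  1  1  1
  c 0  0  1  1  2  2  2
LCS: 'bc'
LCS length = 2

2


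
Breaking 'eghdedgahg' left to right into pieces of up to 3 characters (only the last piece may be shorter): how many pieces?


'eghdedgahg' has 10 characters.
Chunking with max size 3:
  Chunk 1: 'egh' (positions 0-2)
  Chunk 2: 'ded' (positions 3-5)
  Chunk 3: 'gah' (positions 6-8)
  Chunk 4: 'g' (positions 9-9)
Total chunks: ceil(10 / 3) = 4

4


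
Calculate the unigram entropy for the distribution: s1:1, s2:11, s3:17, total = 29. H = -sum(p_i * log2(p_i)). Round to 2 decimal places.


Computing entropy H = -sum(p_i * log2(p_i)):
  s1: p = 1/29 = 0.0345, -p*log2(p) = 0.1675
  s2: p = 11/29 = 0.3793, -p*log2(p) = 0.5305
  s3: p = 17/29 = 0.5862, -p*log2(p) = 0.4517
H = sum of terms = 1.1497
Rounded to 2 decimals: 1.15

1.15


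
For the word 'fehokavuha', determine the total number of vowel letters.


Scanning each character of 'fehokavuha':
  Position 1: 'f' -> consonant (running count: 0)
  Position 2: 'e' -> vowel (running count: 1)
  Position 3: 'h' -> consonant (running count: 1)
  Position 4: 'o' -> vowel (running count: 2)
  Position 5: 'k' -> consonant (running count: 2)
  Position 6: 'a' -> vowel (running count: 3)
  Position 7: 'v' -> consonant (running count: 3)
  Position 8: 'u' -> vowel (running count: 4)
  Position 9: 'h' -> consonant (running count: 4)
  Position 10: 'a' -> vowel (running count: 5)
Total vowels: 5

5


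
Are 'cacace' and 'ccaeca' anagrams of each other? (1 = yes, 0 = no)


Sort characters of 'cacace': 'aaccce'
Sort characters of 'ccaeca': 'aaccce'
Sorted forms match -> they ARE anagrams
Result: 1

1


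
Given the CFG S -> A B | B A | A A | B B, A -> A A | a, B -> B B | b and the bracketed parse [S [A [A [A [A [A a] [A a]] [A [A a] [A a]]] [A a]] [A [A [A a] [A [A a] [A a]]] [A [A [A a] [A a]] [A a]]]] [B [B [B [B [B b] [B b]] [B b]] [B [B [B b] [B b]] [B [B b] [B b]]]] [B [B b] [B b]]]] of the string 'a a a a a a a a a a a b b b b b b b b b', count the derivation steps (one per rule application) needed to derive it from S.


Every bracketed nonterminal node [X ...] in the tree is produced by exactly one rule application.
Reading the tree off as a leftmost derivation:
  Step 1: S  =>  A B   (applied S -> A B)
  Step 2: A B  =>  A A B   (applied A -> A A)
  Step 3: A A B  =>  A A A B   (applied A -> A A)
  Step 4: A A A B  =>  A A A A B   (applied A -> A A)
  Step 5: A A A A B  =>  A A A A A B   (applied A -> A A)
  Step 6: A A A A A B  =>  a A A A A B   (applied A -> a)
  Step 7: a A A A A B  =>  a a A A A B   (applied A -> a)
  Step 8: a a A A A B  =>  a a A A A A B   (applied A -> A A)
  Step 9: a a A A A A B  =>  a a a A A A B   (applied A -> a)
  Step 10: a a a A A A B  =>  a a a a A A B   (applied A -> a)
  Step 11: a a a a A A B  =>  a a a a a A B   (applied A -> a)
  Step 12: a a a a a A B  =>  a a a a a A A B   (applied A -> A A)
  Step 13: a a a a a A A B  =>  a a a a a A A A B   (applied A -> A A)
  Step 14: a a a a a A A A B  =>  a a a a a a A A B   (applied A -> a)
  Step 15: a a a a a a A A B  =>  a a a a a a A A A B   (applied A -> A A)
  Step 16: a a a a a a A A A B  =>  a a a a a a a A A B   (applied A -> a)
  Step 17: a a a a a a a A A B  =>  a a a a a a a a A B   (applied A -> a)
  Step 18: a a a a a a a a A B  =>  a a a a a a a a A A B   (applied A -> A A)
  Step 19: a a a a a a a a A A B  =>  a a a a a a a a A A A B   (applied A -> A A)
  Step 20: a a a a a a a a A A A B  =>  a a a a a a a a a A A B   (applied A -> a)
  Step 21: a a a a a a a a a A A B  =>  a a a a a a a a a a A B   (applied A -> a)
  Step 22: a a a a a a a a a a A B  =>  a a a a a a a a a a a B   (applied A -> a)
  Step 23: a a a a a a a a a a a B  =>  a a a a a a a a a a a B B   (applied B -> B B)
  Step 24: a a a a a a a a a a a B B  =>  a a a a a a a a a a a B B B   (applied B -> B B)
  Step 25: a a a a a a a a a a a B B B  =>  a a a a a a a a a a a B B B B   (applied B -> B B)
  Step 26: a a a a a a a a a a a B B B B  =>  a a a a a a a a a a a B B B B B   (applied B -> B B)
  Step 27: a a a a a a a a a a a B B B B B  =>  a a a a a a a a a a a b B B B B   (applied B -> b)
  Step 28: a a a a a a a a a a a b B B B B  =>  a a a a a a a a a a a b b B B B   (applied B -> b)
  Step 29: a a a a a a a a a a a b b B B B  =>  a a a a a a a a a a a b b b B B   (applied B -> b)
  Step 30: a a a a a a a a a a a b b b B B  =>  a a a a a a a a a a a b b b B B B   (applied B -> B B)
  Step 31: a a a a a a a a a a a b b b B B B  =>  a a a a a a a a a a a b b b B B B B   (applied B -> B B)
  Step 32: a a a a a a a a a a a b b b B B B B  =>  a a a a a a a a a a a b b b b B B B   (applied B -> b)
  Step 33: a a a a a a a a a a a b b b b B B B  =>  a a a a a a a a a a a b b b b b B B   (applied B -> b)
  Step 34: a a a a a a a a a a a b b b b b B B  =>  a a a a a a a a a a a b b b b b B B B   (applied B -> B B)
  Step 35: a a a a a a a a a a a b b b b b B B B  =>  a a a a a a a a a a a b b b b b b B B   (applied B -> b)
  Step 36: a a a a a a a a a a a b b b b b b B B  =>  a a a a a a a a a a a b b b b b b b B   (applied B -> b)
  Step 37: a a a a a a a a a a a b b b b b b b B  =>  a a a a a a a a a a a b b b b b b b B B   (applied B -> B B)
  Step 38: a a a a a a a a a a a b b b b b b b B B  =>  a a a a a a a a a a a b b b b b b b b B   (applied B -> b)
  Step 39: a a a a a a a a a a a b b b b b b b b B  =>  a a a a a a a a a a a b b b b b b b b b   (applied B -> b)
Final yield: a a a a a a a a a a a b b b b b b b b b
Total rewrite steps: 39

39


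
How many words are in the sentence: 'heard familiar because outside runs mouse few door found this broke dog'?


Counting words by splitting on spaces:
  Word 1: 'heard'
  Word 2: 'familiar'
  Word 3: 'because'
  Word 4: 'outside'
  Word 5: 'runs'
  Word 6: 'mouse'
  Word 7: 'few'
  Word 8: 'door'
  Word 9: 'found'
  Word 10: 'this'
  Word 11: 'broke'
  Word 12: 'dog'
Total words: 12

12


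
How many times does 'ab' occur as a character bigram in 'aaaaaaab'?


Scanning 'aaaaaaab' for bigram 'ab':
  Position 0: 'aa' -> no
  Position 1: 'aa' -> no
  Position 2: 'aa' -> no
  Position 3: 'aa' -> no
  Position 4: 'aa' -> no
  Position 5: 'aa' -> no
  Position 6: 'ab' -> MATCH
Total matches: 1

1


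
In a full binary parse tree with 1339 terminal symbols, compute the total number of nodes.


Leaf nodes (terminals): 1339
Internal nodes = n - 1 = 1339 - 1 = 1338
Total = leaves + internal = 1339 + 1338 = 2677

2677


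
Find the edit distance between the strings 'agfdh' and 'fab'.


Building DP table for s1='agfdh' (len 5) and s2='fab' (len 3):
       f  a  b
    0  1  2  3
  a 1  1  1  2
  g 2  2  2  2
  f 3  2  3  3
  d 4  3  3  4
  h 5  4  4  4
Edit distance = dp[5][3] = 4

4


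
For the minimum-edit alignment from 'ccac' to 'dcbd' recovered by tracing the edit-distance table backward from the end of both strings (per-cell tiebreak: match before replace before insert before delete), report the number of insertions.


Edit distance = 3. Backtracking from cell (4, 4) with preference match > replace > insert > delete,
then listing the resulting alignment 'ccac' -> 'dcbd' left to right:
  Step 1: replace c->d
  Step 2: keep 'c'
  Step 3: replace a->b
  Step 4: replace c->d
Total insertions: 0

0


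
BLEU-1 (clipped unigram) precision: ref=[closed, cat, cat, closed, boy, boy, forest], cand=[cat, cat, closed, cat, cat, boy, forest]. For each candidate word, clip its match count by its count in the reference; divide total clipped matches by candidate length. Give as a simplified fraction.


Reference word counts: {'boy': 2, 'cat': 2, 'closed': 2, 'forest': 1}
Checking each candidate word (with clipping):
  'cat' -> in reference (ref count 2, used 1/2) -> match (matches: 1)
  'cat' -> in reference (ref count 2, used 2/2) -> match (matches: 2)
  'closed' -> in reference (ref count 2, used 1/2) -> match (matches: 3)
  'cat' -> ref count 2 already used up (2/2) -> clipped, no match (matches: 3)
  'cat' -> ref count 2 already used up (2/2) -> clipped, no match (matches: 3)
  'boy' -> in reference (ref count 2, used 1/2) -> match (matches: 4)
  'forest' -> in reference (ref count 1, used 1/1) -> match (matches: 5)
Clipped matches: 5, Candidate length: 7
Precision = 5/7

5/7


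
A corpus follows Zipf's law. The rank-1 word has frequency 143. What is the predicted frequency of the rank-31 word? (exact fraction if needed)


Zipf's law: freq(rank) = f1 / rank
f1 = 143, rank = 31
freq = 143 / 31
GCD(143, 31) = 1
Simplified: 143/31

143/31


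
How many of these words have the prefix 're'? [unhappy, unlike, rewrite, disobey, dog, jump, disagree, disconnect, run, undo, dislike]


Checking each word for prefix 're':
  'unhappy' -> no (count: 0)
  'unlike' -> no (count: 0)
  'rewrite' -> YES, starts with 're' (count: 1)
  'disobey' -> no (count: 1)
  'dog' -> no (count: 1)
  'jump' -> no (count: 1)
  'disagree' -> no (count: 1)
  'disconnect' -> no (count: 1)
  'run' -> no (count: 1)
  'undo' -> no (count: 1)
  'dislike' -> no (count: 1)
Total with prefix 're': 1

1


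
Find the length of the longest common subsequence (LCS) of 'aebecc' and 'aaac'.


DP table for LCS of 'aebecc' and 'aaac':
       a  a  a  c
    0  0  0  0  0
  a 0  1  1  1  1
  e 0  1  1  1  1
  b 0  1  1  1  1
  e 0  1  1  1  1
  c 0  1  1  1  2
  c 0  1  1  1  2
LCS: 'ac'
LCS length = 2

2


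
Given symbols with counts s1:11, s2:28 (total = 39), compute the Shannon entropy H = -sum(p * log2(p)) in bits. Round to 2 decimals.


Computing entropy H = -sum(p_i * log2(p_i)):
  s1: p = 11/39 = 0.2821, -p*log2(p) = 0.5150
  s2: p = 28/39 = 0.7179, -p*log2(p) = 0.3432
H = sum of terms = 0.8582
Rounded to 2 decimals: 0.86

0.86


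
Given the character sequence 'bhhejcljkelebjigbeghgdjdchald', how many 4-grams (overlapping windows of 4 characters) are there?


String 'bhhejcljkelebjigbeghgdjdchald' has length L = 29.
Number of overlapping n-grams = L - n + 1
Substituting: 29 - 4 + 1 = 26

26


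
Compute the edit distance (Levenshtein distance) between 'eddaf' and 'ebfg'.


Building DP table for s1='eddaf' (len 5) and s2='ebfg' (len 4):
       e  b  f  g
    0  1  2  3  4
  e 1  0  1  2  3
  d 2  1  1  2  3
  d 3  2  2  2  3
  a 4  3  3  3  3
  f 5  4  4  3  4
Edit distance = dp[5][4] = 4

4


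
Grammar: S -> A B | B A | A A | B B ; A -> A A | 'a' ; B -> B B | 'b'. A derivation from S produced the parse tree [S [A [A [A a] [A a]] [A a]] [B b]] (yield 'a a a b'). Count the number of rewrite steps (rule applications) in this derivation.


Every bracketed nonterminal node [X ...] in the tree is produced by exactly one rule application.
Reading the tree off as a leftmost derivation:
  Step 1: S  =>  A B   (applied S -> A B)
  Step 2: A B  =>  A A B   (applied A -> A A)
  Step 3: A A B  =>  A A A B   (applied A -> A A)
  Step 4: A A A B  =>  a A A B   (applied A -> a)
  Step 5: a A A B  =>  a a A B   (applied A -> a)
  Step 6: a a A B  =>  a a a B   (applied A -> a)
  Step 7: a a a B  =>  a a a b   (applied B -> b)
Final yield: a a a b
Total rewrite steps: 7

7


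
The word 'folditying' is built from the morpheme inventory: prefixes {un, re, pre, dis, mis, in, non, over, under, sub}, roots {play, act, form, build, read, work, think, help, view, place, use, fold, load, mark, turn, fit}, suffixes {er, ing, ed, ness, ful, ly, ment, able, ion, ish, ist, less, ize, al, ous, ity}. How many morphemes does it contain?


Segmenting 'folditying' against the inventory:
  'fold' -> root (morpheme 1)
  'ity' -> suffix (morpheme 2)
  'ing' -> suffix (morpheme 3)
Total morphemes: 3

3


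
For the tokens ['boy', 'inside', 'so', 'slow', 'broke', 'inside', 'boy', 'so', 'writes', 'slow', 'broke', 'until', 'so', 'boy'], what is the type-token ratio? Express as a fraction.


Tokens: 14
Unique types: ('boy', 'broke', 'inside', 'slow', 'so', 'until', 'writes') = 7
TTR = 7/14
Simplify: divide both by 7 -> 1/2
TTR = 1/2

1/2


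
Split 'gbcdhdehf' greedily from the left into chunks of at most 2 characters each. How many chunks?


'gbcdhdehf' has 9 characters.
Chunking with max size 2:
  Chunk 1: 'gb' (positions 0-1)
  Chunk 2: 'cd' (positions 2-3)
  Chunk 3: 'hd' (positions 4-5)
  Chunk 4: 'eh' (positions 6-7)
  Chunk 5: 'f' (positions 8-8)
Total chunks: ceil(9 / 2) = 5

5


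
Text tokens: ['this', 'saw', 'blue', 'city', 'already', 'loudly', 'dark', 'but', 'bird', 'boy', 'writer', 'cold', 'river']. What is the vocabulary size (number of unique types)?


Listing all tokens and tracking unique types:
  Token 1: 'this' -> NEW (unique so far: 1)
  Token 2: 'saw' -> NEW (unique so far: 2)
  Token 3: 'blue' -> NEW (unique so far: 3)
  Token 4: 'city' -> NEW (unique so far: 4)
  Token 5: 'already' -> NEW (unique so far: 5)
  Token 6: 'loudly' -> NEW (unique so far: 6)
  Token 7: 'dark' -> NEW (unique so far: 7)
  Token 8: 'but' -> NEW (unique so far: 8)
  Token 9: 'bird' -> NEW (unique so far: 9)
  Token 10: 'boy' -> NEW (unique so far: 10)
  Token 11: 'writer' -> NEW (unique so far: 11)
  Token 12: 'cold' -> NEW (unique so far: 12)
  Token 13: 'river' -> NEW (unique so far: 13)
Unique types: ('already', 'bird', 'blue', 'boy', 'but', 'city', 'cold', 'dark', 'loudly', 'river', 'saw', 'this', 'writer')
Vocabulary size: 13

13


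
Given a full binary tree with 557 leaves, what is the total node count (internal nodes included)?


Leaf nodes (terminals): 557
Internal nodes = n - 1 = 557 - 1 = 556
Total = leaves + internal = 557 + 556 = 1113

1113


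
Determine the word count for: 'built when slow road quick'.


Counting words by splitting on spaces:
  Word 1: 'built'
  Word 2: 'when'
  Word 3: 'slow'
  Word 4: 'road'
  Word 5: 'quick'
Total words: 5

5


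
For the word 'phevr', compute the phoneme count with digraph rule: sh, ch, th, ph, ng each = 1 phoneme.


Parsing 'phevr' greedily, digraphs first:
  'ph' -> digraph (1 consonant phoneme) (phonemes so far: 1)
  'e' -> vowel phoneme (phonemes so far: 2)
  'v' -> consonant phoneme (phonemes so far: 3)
  'r' -> consonant phoneme (phonemes so far: 4)
Total phonemes: 4

4


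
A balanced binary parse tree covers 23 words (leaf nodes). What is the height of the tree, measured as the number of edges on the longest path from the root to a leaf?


In a balanced binary tree with n leaves the deepest leaf is ceil(log2(n)) edges below the root.
log2(23) = 4.5236
ceil(4.5236) = 5
height (edges) = 5

5


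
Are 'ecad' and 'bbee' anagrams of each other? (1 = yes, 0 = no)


Sort characters of 'ecad': 'acde'
Sort characters of 'bbee': 'bbee'
Sorted forms differ -> they are NOT anagrams
Result: 0

0


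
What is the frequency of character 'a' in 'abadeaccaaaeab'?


Scanning 'abadeaccaaaeab' for 'a':
  Position 0: 'a' -> MATCH (count: 1)
  Position 2: 'a' -> MATCH (count: 2)
  Position 5: 'a' -> MATCH (count: 3)
  Position 8: 'a' -> MATCH (count: 4)
  Position 9: 'a' -> MATCH (count: 5)
  Position 10: 'a' -> MATCH (count: 6)
  Position 12: 'a' -> MATCH (count: 7)
Total occurrences of 'a': 7

7


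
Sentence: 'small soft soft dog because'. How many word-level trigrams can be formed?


Word trigrams from [5] words:
  Trigram 1: (small soft soft)
  Trigram 2: (soft soft dog)
  Trigram 3: (soft dog because)
Total word trigrams: 5 - 2 = 3

3


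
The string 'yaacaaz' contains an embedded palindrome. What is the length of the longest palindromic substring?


Scanning 'yaacaaz' for palindromic substrings.
Substring at positions 1-5: 'aacaa'.
Check: reverse('aacaa') = 'aacaa' -> palindrome confirmed.
Neighbouring characters ('y' / 'z') break symmetry, so it cannot extend further.
No longer palindromic substring exists; longest length = 5

5


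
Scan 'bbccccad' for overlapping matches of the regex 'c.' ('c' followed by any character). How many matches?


Pattern: c. means 'c' followed by any character.
Scanning 'bbccccad' position-by-position:
  Pos 0: window 'bb' -> no
  Pos 1: window 'bc' -> no
  Pos 2: window 'cc' -> MATCH
  Pos 3: window 'cc' -> MATCH
  Pos 4: window 'cc' -> MATCH
  Pos 5: window 'ca' -> MATCH
  Pos 6: window 'ad' -> no
  Pos 7: window 'd' -> no
Total matches: 4

4


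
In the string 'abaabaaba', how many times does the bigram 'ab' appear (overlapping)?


Scanning 'abaabaaba' for bigram 'ab':
  Position 0: 'ab' -> MATCH
  Position 1: 'ba' -> no
  Position 2: 'aa' -> no
  Position 3: 'ab' -> MATCH
  Position 4: 'ba' -> no
  Position 5: 'aa' -> no
  Position 6: 'ab' -> MATCH
  Position 7: 'ba' -> no
Total matches: 3

3


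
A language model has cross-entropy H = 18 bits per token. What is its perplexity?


Perplexity formula: PP = 2^H
H = 18
PP = 2^18
PP = 2^18 = 262144

262144


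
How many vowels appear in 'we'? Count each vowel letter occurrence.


Scanning each character of 'we':
  Position 1: 'w' -> consonant (running count: 0)
  Position 2: 'e' -> vowel (running count: 1)
Total vowels: 1

1


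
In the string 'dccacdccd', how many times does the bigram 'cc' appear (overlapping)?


Scanning 'dccacdccd' for bigram 'cc':
  Position 0: 'dc' -> no
  Position 1: 'cc' -> MATCH
  Position 2: 'ca' -> no
  Position 3: 'ac' -> no
  Position 4: 'cd' -> no
  Position 5: 'dc' -> no
  Position 6: 'cc' -> MATCH
  Position 7: 'cd' -> no
Total matches: 2

2


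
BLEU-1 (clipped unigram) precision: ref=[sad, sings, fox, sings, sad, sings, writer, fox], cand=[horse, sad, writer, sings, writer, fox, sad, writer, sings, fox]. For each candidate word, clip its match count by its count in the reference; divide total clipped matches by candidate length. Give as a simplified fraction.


Reference word counts: {'fox': 2, 'sad': 2, 'sings': 3, 'writer': 1}
Checking each candidate word (with clipping):
  'horse' -> not in reference -> no match (matches: 0)
  'sad' -> in reference (ref count 2, used 1/2) -> match (matches: 1)
  'writer' -> in reference (ref count 1, used 1/1) -> match (matches: 2)
  'sings' -> in reference (ref count 3, used 1/3) -> match (matches: 3)
  'writer' -> ref count 1 already used up (1/1) -> clipped, no match (matches: 3)
  'fox' -> in reference (ref count 2, used 1/2) -> match (matches: 4)
  'sad' -> in reference (ref count 2, used 2/2) -> match (matches: 5)
  'writer' -> ref count 1 already used up (1/1) -> clipped, no match (matches: 5)
  'sings' -> in reference (ref count 3, used 2/3) -> match (matches: 6)
  'fox' -> in reference (ref count 2, used 2/2) -> match (matches: 7)
Clipped matches: 7, Candidate length: 10
Precision = 7/10

7/10


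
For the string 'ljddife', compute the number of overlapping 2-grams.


String 'ljddife' has length L = 7.
Number of overlapping n-grams = L - n + 1
Substituting: 7 - 2 + 1 = 6

6


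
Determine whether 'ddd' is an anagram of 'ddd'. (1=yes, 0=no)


Sort characters of 'ddd': 'ddd'
Sort characters of 'ddd': 'ddd'
Sorted forms match -> they ARE anagrams
Result: 1

1


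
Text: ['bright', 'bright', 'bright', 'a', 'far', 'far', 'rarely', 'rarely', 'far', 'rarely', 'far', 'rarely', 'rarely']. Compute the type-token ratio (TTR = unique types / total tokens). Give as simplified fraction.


Tokens: 13
Unique types: ('a', 'bright', 'far', 'rarely') = 4
TTR = 4/13
Already in lowest terms.

4/13


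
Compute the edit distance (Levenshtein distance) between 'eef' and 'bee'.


Building DP table for s1='eef' (len 3) and s2='bee' (len 3):
       b  e  e
    0  1  2  3
  e 1  1  1  2
  e 2  2  1  1
  f 3  3  2  2
Edit distance = dp[3][3] = 2

2


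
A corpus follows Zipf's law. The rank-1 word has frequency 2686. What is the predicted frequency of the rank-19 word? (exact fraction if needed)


Zipf's law: freq(rank) = f1 / rank
f1 = 2686, rank = 19
freq = 2686 / 19
GCD(2686, 19) = 1
Simplified: 2686/19

2686/19


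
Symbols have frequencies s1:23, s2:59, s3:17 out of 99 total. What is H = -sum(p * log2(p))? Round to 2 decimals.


Computing entropy H = -sum(p_i * log2(p_i)):
  s1: p = 23/99 = 0.2323, -p*log2(p) = 0.4892
  s2: p = 59/99 = 0.5960, -p*log2(p) = 0.4450
  s3: p = 17/99 = 0.1717, -p*log2(p) = 0.4365
H = sum of terms = 1.3707
Rounded to 2 decimals: 1.37

1.37


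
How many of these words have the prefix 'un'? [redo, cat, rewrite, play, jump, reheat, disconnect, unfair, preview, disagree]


Checking each word for prefix 'un':
  'redo' -> no (count: 0)
  'cat' -> no (count: 0)
  'rewrite' -> no (count: 0)
  'play' -> no (count: 0)
  'jump' -> no (count: 0)
  'reheat' -> no (count: 0)
  'disconnect' -> no (count: 0)
  'unfair' -> YES, starts with 'un' (count: 1)
  'preview' -> no (count: 1)
  'disagree' -> no (count: 1)
Total with prefix 'un': 1

1


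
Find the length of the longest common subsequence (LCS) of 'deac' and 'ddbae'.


DP table for LCS of 'deac' and 'ddbae':
       d  d  b  a  e
    0  0  0  0  0  0
  d 0  1  1  1  1  1
  e 0  1  1  1  1  2
  a 0  1  1  1  2  2
  c 0  1  1  1  2  2
LCS: 'de'
LCS length = 2

2


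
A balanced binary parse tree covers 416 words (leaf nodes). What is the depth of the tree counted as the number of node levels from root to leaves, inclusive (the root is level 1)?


In a balanced binary tree with n leaves the deepest leaf is ceil(log2(n)) edges below the root,
so counting node levels inclusive of root and leaves gives ceil(log2(n)) + 1 levels.
log2(416) = 8.7004
ceil(8.7004) = 9
levels = 9 + 1 = 10

10


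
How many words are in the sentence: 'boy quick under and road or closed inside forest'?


Counting words by splitting on spaces:
  Word 1: 'boy'
  Word 2: 'quick'
  Word 3: 'under'
  Word 4: 'and'
  Word 5: 'road'
  Word 6: 'or'
  Word 7: 'closed'
  Word 8: 'inside'
  Word 9: 'forest'
Total words: 9

9


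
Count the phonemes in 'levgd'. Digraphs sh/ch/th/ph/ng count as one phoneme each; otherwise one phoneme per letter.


Parsing 'levgd' greedily, digraphs first:
  'l' -> consonant phoneme (phonemes so far: 1)
  'e' -> vowel phoneme (phonemes so far: 2)
  'v' -> consonant phoneme (phonemes so far: 3)
  'g' -> consonant phoneme (phonemes so far: 4)
  'd' -> consonant phoneme (phonemes so far: 5)
Total phonemes: 5

5


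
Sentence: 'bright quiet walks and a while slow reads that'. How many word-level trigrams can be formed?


Word trigrams from [9] words:
  Trigram 1: (bright quiet walks)
  Trigram 2: (quiet walks and)
  Trigram 3: (walks and a)
  Trigram 4: (and a while)
  Trigram 5: (a while slow)
  Trigram 6: (while slow reads)
  Trigram 7: (slow reads that)
Total word trigrams: 9 - 2 = 7

7


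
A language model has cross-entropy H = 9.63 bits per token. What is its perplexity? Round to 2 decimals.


Perplexity formula: PP = 2^H
H = 9.63
PP = 2^9.63
Decompose: 2^9.63 = 2^9 * 2^0.63
2^9 = 512, 2^0.63 ~ 1.5475650
PP ~ 512 * 1.5475650 = 792.3532800
Rounded to 2 decimals: 792.35

792.35


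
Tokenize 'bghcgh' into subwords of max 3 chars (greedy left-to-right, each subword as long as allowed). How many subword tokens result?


'bghcgh' has 6 characters.
Chunking with max size 3:
  Chunk 1: 'bgh' (positions 0-2)
  Chunk 2: 'cgh' (positions 3-5)
Total chunks: ceil(6 / 3) = 2

2


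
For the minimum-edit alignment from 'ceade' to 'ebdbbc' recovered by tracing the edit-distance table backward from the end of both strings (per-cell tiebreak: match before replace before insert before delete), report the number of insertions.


Edit distance = 5. Backtracking from cell (5, 6) with preference match > replace > insert > delete,
then listing the resulting alignment 'ceade' -> 'ebdbbc' left to right:
  Step 1: delete 'c'
  Step 2: keep 'e'
  Step 3: replace a->b
  Step 4: keep 'd'
  Step 5: insert 'b' [insertion #1]
  Step 6: insert 'b' [insertion #2]
  Step 7: replace e->c
Total insertions: 2

2


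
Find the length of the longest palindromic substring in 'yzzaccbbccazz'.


Scanning 'yzzaccbbccazz' for palindromic substrings.
Substring at positions 1-12: 'zzaccbbccazz'.
Check: reverse('zzaccbbccazz') = 'zzaccbbccazz' -> palindrome confirmed.
Neighbouring characters ('y' / '-') break symmetry, so it cannot extend further.
No longer palindromic substring exists; longest length = 12

12


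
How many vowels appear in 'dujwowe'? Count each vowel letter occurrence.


Scanning each character of 'dujwowe':
  Position 1: 'd' -> consonant (running count: 0)
  Position 2: 'u' -> vowel (running count: 1)
  Position 3: 'j' -> consonant (running count: 1)
  Position 4: 'w' -> consonant (running count: 1)
  Position 5: 'o' -> vowel (running count: 2)
  Position 6: 'w' -> consonant (running count: 2)
  Position 7: 'e' -> vowel (running count: 3)
Total vowels: 3

3


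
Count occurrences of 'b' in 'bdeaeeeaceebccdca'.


Scanning 'bdeaeeeaceebccdca' for 'b':
  Position 0: 'b' -> MATCH (count: 1)
  Position 11: 'b' -> MATCH (count: 2)
Total occurrences of 'b': 2

2


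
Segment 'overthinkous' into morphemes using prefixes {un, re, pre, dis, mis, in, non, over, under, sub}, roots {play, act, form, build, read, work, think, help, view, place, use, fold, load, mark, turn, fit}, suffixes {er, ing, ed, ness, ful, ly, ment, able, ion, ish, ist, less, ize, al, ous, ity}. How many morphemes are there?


Segmenting 'overthinkous' against the inventory:
  'over' -> prefix (morpheme 1)
  'think' -> root (morpheme 2)
  'ous' -> suffix (morpheme 3)
Total morphemes: 3

3


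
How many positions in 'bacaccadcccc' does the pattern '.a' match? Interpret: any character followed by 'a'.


Pattern: .a means any character followed by 'a'.
Scanning 'bacaccadcccc' position-by-position:
  Pos 0: window 'ba' -> MATCH
  Pos 1: window 'ac' -> no
  Pos 2: window 'ca' -> MATCH
  Pos 3: window 'ac' -> no
  Pos 4: window 'cc' -> no
  Pos 5: window 'ca' -> MATCH
  Pos 6: window 'ad' -> no
  Pos 7: window 'dc' -> no
  Pos 8: window 'cc' -> no
  Pos 9: window 'cc' -> no
  Pos 10: window 'cc' -> no
  Pos 11: window 'c' -> no
Total matches: 3

3


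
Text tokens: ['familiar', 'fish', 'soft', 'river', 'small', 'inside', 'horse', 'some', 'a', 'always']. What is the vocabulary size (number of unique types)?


Listing all tokens and tracking unique types:
  Token 1: 'familiar' -> NEW (unique so far: 1)
  Token 2: 'fish' -> NEW (unique so far: 2)
  Token 3: 'soft' -> NEW (unique so far: 3)
  Token 4: 'river' -> NEW (unique so far: 4)
  Token 5: 'small' -> NEW (unique so far: 5)
  Token 6: 'inside' -> NEW (unique so far: 6)
  Token 7: 'horse' -> NEW (unique so far: 7)
  Token 8: 'some' -> NEW (unique so far: 8)
  Token 9: 'a' -> NEW (unique so far: 9)
  Token 10: 'always' -> NEW (unique so far: 10)
Unique types: ('a', 'always', 'familiar', 'fish', 'horse', 'inside', 'river', 'small', 'soft', 'some')
Vocabulary size: 10

10


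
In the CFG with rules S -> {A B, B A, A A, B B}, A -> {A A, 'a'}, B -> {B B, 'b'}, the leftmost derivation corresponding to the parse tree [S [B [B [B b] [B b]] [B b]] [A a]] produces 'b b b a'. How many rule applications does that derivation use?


Every bracketed nonterminal node [X ...] in the tree is produced by exactly one rule application.
Reading the tree off as a leftmost derivation:
  Step 1: S  =>  B A   (applied S -> B A)
  Step 2: B A  =>  B B A   (applied B -> B B)
  Step 3: B B A  =>  B B B A   (applied B -> B B)
  Step 4: B B B A  =>  b B B A   (applied B -> b)
  Step 5: b B B A  =>  b b B A   (applied B -> b)
  Step 6: b b B A  =>  b b b A   (applied B -> b)
  Step 7: b b b A  =>  b b b a   (applied A -> a)
Final yield: b b b a
Total rewrite steps: 7

7


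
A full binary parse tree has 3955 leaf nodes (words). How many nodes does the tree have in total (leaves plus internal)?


Leaf nodes (terminals): 3955
Internal nodes = n - 1 = 3955 - 1 = 3954
Total = leaves + internal = 3955 + 3954 = 7909

7909


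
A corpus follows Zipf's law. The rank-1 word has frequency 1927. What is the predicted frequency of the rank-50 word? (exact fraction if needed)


Zipf's law: freq(rank) = f1 / rank
f1 = 1927, rank = 50
freq = 1927 / 50
GCD(1927, 50) = 1
Simplified: 1927/50

1927/50


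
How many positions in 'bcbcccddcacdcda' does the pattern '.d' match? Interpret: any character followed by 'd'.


Pattern: .d means any character followed by 'd'.
Scanning 'bcbcccddcacdcda' position-by-position:
  Pos 0: window 'bc' -> no
  Pos 1: window 'cb' -> no
  Pos 2: window 'bc' -> no
  Pos 3: window 'cc' -> no
  Pos 4: window 'cc' -> no
  Pos 5: window 'cd' -> MATCH
  Pos 6: window 'dd' -> MATCH
  Pos 7: window 'dc' -> no
  Pos 8: window 'ca' -> no
  Pos 9: window 'ac' -> no
  Pos 10: window 'cd' -> MATCH
  Pos 11: window 'dc' -> no
  Pos 12: window 'cd' -> MATCH
  Pos 13: window 'da' -> no
  Pos 14: window 'a' -> no
Total matches: 4

4


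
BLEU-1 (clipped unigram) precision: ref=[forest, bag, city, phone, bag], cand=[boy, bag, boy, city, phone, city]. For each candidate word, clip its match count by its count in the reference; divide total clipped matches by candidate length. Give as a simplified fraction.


Reference word counts: {'bag': 2, 'city': 1, 'forest': 1, 'phone': 1}
Checking each candidate word (with clipping):
  'boy' -> not in reference -> no match (matches: 0)
  'bag' -> in reference (ref count 2, used 1/2) -> match (matches: 1)
  'boy' -> not in reference -> no match (matches: 1)
  'city' -> in reference (ref count 1, used 1/1) -> match (matches: 2)
  'phone' -> in reference (ref count 1, used 1/1) -> match (matches: 3)
  'city' -> ref count 1 already used up (1/1) -> clipped, no match (matches: 3)
Clipped matches: 3, Candidate length: 6
Precision = 3/6 = 1/2

1/2


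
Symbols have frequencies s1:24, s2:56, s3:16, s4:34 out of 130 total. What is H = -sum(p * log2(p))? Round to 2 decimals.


Computing entropy H = -sum(p_i * log2(p_i)):
  s1: p = 24/130 = 0.1846, -p*log2(p) = 0.4500
  s2: p = 56/130 = 0.4308, -p*log2(p) = 0.5234
  s3: p = 16/130 = 0.1231, -p*log2(p) = 0.3720
  s4: p = 34/130 = 0.2615, -p*log2(p) = 0.5061
H = sum of terms = 1.8515
Rounded to 2 decimals: 1.85

1.85


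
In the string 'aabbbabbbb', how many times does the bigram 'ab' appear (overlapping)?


Scanning 'aabbbabbbb' for bigram 'ab':
  Position 0: 'aa' -> no
  Position 1: 'ab' -> MATCH
  Position 2: 'bb' -> no
  Position 3: 'bb' -> no
  Position 4: 'ba' -> no
  Position 5: 'ab' -> MATCH
  Position 6: 'bb' -> no
  Position 7: 'bb' -> no
  Position 8: 'bb' -> no
Total matches: 2

2


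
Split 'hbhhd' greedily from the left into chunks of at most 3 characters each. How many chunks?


'hbhhd' has 5 characters.
Chunking with max size 3:
  Chunk 1: 'hbh' (positions 0-2)
  Chunk 2: 'hd' (positions 3-4)
Total chunks: ceil(5 / 3) = 2

2


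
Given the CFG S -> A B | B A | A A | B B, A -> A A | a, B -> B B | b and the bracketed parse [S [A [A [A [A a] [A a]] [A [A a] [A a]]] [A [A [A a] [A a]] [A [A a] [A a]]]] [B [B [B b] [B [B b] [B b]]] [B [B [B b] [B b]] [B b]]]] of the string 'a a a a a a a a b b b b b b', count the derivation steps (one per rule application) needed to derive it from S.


Every bracketed nonterminal node [X ...] in the tree is produced by exactly one rule application.
Reading the tree off as a leftmost derivation:
  Step 1: S  =>  A B   (applied S -> A B)
  Step 2: A B  =>  A A B   (applied A -> A A)
  Step 3: A A B  =>  A A A B   (applied A -> A A)
  Step 4: A A A B  =>  A A A A B   (applied A -> A A)
  Step 5: A A A A B  =>  a A A A B   (applied A -> a)
  Step 6: a A A A B  =>  a a A A B   (applied A -> a)
  Step 7: a a A A B  =>  a a A A A B   (applied A -> A A)
  Step 8: a a A A A B  =>  a a a A A B   (applied A -> a)
  Step 9: a a a A A B  =>  a a a a A B   (applied A -> a)
  Step 10: a a a a A B  =>  a a a a A A B   (applied A -> A A)
  Step 11: a a a a A A B  =>  a a a a A A A B   (applied A -> A A)
  Step 12: a a a a A A A B  =>  a a a a a A A B   (applied A -> a)
  Step 13: a a a a a A A B  =>  a a a a a a A B   (applied A -> a)
  Step 14: a a a a a a A B  =>  a a a a a a A A B   (applied A -> A A)
  Step 15: a a a a a a A A B  =>  a a a a a a a A B   (applied A -> a)
  Step 16: a a a a a a a A B  =>  a a a a a a a a B   (applied A -> a)
  Step 17: a a a a a a a a B  =>  a a a a a a a a B B   (applied B -> B B)
  Step 18: a a a a a a a a B B  =>  a a a a a a a a B B B   (applied B -> B B)
  Step 19: a a a a a a a a B B B  =>  a a a a a a a a b B B   (applied B -> b)
  Step 20: a a a a a a a a b B B  =>  a a a a a a a a b B B B   (applied B -> B B)
  Step 21: a a a a a a a a b B B B  =>  a a a a a a a a b b B B   (applied B -> b)
  Step 22: a a a a a a a a b b B B  =>  a a a a a a a a b b b B   (applied B -> b)
  Step 23: a a a a a a a a b b b B  =>  a a a a a a a a b b b B B   (applied B -> B B)
  Step 24: a a a a a a a a b b b B B  =>  a a a a a a a a b b b B B B   (applied B -> B B)
  Step 25: a a a a a a a a b b b B B B  =>  a a a a a a a a b b b b B B   (applied B -> b)
  Step 26: a a a a a a a a b b b b B B  =>  a a a a a a a a b b b b b B   (applied B -> b)
  Step 27: a a a a a a a a b b b b b B  =>  a a a a a a a a b b b b b b   (applied B -> b)
Final yield: a a a a a a a a b b b b b b
Total rewrite steps: 27

27


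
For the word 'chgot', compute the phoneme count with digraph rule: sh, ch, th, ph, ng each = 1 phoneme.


Parsing 'chgot' greedily, digraphs first:
  'ch' -> digraph (1 consonant phoneme) (phonemes so far: 1)
  'g' -> consonant phoneme (phonemes so far: 2)
  'o' -> vowel phoneme (phonemes so far: 3)
  't' -> consonant phoneme (phonemes so far: 4)
Total phonemes: 4

4


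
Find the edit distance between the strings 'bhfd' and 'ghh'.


Building DP table for s1='bhfd' (len 4) and s2='ghh' (len 3):
       g  h  h
    0  1  2  3
  b 1  1  2  3
  h 2  2  1  2
  f 3  3  2  2
  d 4  4  3  3
Edit distance = dp[4][3] = 3

3


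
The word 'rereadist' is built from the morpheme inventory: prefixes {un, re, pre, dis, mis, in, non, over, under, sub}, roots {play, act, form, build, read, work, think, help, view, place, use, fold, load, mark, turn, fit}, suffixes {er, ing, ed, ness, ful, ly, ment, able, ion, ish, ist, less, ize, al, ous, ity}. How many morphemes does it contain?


Segmenting 'rereadist' against the inventory:
  're' -> prefix (morpheme 1)
  'read' -> root (morpheme 2)
  'ist' -> suffix (morpheme 3)
Total morphemes: 3

3


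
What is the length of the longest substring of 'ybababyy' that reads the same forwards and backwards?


Scanning 'ybababyy' for palindromic substrings.
Substring at positions 0-6: 'ybababy'.
Check: reverse('ybababy') = 'ybababy' -> palindrome confirmed.
Neighbouring characters ('-' / 'y') break symmetry, so it cannot extend further.
No longer palindromic substring exists; longest length = 7

7


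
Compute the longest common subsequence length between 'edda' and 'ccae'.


DP table for LCS of 'edda' and 'ccae':
       c  c  a  e
    0  0  0  0  0
  e 0  0  0  0  1
  d 0  0  0  0  1
  d 0  0  0  0  1
  a 0  0  0  1  1
LCS: 'e'
LCS length = 1

1
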